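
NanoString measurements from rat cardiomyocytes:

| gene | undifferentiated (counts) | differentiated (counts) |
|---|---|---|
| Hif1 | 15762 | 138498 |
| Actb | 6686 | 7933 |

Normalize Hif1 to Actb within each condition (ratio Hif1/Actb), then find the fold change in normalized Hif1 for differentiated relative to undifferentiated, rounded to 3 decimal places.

Hif1/Actb (undifferentiated) = 15762 / 6686 = 2.3575
Hif1/Actb (differentiated) = 138498 / 7933 = 17.458
Fold change = 17.458 / 2.3575 = 7.4056

7.406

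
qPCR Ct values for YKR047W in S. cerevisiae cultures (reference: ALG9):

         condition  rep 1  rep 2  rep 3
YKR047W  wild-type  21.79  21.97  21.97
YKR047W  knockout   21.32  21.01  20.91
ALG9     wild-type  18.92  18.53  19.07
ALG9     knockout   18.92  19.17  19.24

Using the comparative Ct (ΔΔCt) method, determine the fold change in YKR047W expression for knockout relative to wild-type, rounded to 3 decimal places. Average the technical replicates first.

Mean Ct: YKR047W wild-type 21.910; YKR047W knockout 21.080; ALG9 wild-type 18.840; ALG9 knockout 19.110
ΔCt(wild-type) = 21.910 − 18.840 = 3.070
ΔCt(knockout) = 21.080 − 19.110 = 1.970
ΔΔCt = 1.970 − 3.070 = -1.100
Fold change = 2^(−(-1.100)) = 2^1.100 = 2.1435

2.144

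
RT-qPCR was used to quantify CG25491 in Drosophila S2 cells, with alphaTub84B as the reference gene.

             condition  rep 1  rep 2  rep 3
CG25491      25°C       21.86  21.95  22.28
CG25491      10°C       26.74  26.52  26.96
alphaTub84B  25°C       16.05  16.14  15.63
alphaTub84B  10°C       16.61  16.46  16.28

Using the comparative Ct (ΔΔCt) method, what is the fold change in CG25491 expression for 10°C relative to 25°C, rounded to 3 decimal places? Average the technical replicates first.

0.054

Mean Ct: CG25491 25°C 22.030; CG25491 10°C 26.740; alphaTub84B 25°C 15.940; alphaTub84B 10°C 16.450
ΔCt(25°C) = 22.030 − 15.940 = 6.090
ΔCt(10°C) = 26.740 − 16.450 = 10.290
ΔΔCt = 10.290 − 6.090 = 4.200
Fold change = 2^(−4.200) = 0.0544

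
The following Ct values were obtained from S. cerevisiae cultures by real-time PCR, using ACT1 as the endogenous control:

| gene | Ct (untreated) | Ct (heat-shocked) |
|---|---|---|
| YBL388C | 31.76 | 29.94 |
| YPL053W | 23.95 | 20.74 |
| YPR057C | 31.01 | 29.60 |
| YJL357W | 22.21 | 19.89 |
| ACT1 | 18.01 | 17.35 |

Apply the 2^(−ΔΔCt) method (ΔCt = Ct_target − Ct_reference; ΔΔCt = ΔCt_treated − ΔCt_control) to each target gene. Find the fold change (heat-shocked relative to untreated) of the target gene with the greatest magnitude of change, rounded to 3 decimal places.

5.856

YBL388C: ΔΔCt = (29.94−17.35) − (31.76−18.01) = 12.59 − 13.75 = -1.16; fold change = 2^1.16 = 2.235
YPL053W: ΔΔCt = (20.74−17.35) − (23.95−18.01) = 3.39 − 5.94 = -2.55; fold change = 2^2.55 = 5.856
YPR057C: ΔΔCt = (29.60−17.35) − (31.01−18.01) = 12.25 − 13.00 = -0.75; fold change = 2^0.75 = 1.682
YJL357W: ΔΔCt = (19.89−17.35) − (22.21−18.01) = 2.54 − 4.20 = -1.66; fold change = 2^1.66 = 3.160
YPL053W has the largest |ΔΔCt| = 2.55.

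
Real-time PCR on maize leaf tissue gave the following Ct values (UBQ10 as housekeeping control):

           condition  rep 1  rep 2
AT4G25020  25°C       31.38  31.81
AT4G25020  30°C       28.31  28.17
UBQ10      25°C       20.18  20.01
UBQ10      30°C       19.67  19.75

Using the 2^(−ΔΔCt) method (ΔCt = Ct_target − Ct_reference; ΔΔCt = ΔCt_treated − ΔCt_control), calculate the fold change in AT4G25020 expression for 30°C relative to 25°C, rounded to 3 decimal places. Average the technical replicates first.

Mean Ct: AT4G25020 25°C 31.595; AT4G25020 30°C 28.240; UBQ10 25°C 20.095; UBQ10 30°C 19.710
ΔCt(25°C) = 31.595 − 20.095 = 11.500
ΔCt(30°C) = 28.240 − 19.710 = 8.530
ΔΔCt = 8.530 − 11.500 = -2.970
Fold change = 2^(−(-2.970)) = 2^2.970 = 7.8354

7.835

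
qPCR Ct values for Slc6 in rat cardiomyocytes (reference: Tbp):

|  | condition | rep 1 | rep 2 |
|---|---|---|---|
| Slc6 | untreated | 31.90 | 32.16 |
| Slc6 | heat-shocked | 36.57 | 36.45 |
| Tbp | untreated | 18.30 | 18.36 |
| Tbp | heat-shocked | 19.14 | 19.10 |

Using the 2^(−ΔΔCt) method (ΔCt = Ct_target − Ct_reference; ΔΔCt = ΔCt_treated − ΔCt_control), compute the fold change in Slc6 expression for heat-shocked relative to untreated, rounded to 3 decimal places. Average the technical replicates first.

0.077

Mean Ct: Slc6 untreated 32.030; Slc6 heat-shocked 36.510; Tbp untreated 18.330; Tbp heat-shocked 19.120
ΔCt(untreated) = 32.030 − 18.330 = 13.700
ΔCt(heat-shocked) = 36.510 − 19.120 = 17.390
ΔΔCt = 17.390 − 13.700 = 3.690
Fold change = 2^(−3.690) = 0.0775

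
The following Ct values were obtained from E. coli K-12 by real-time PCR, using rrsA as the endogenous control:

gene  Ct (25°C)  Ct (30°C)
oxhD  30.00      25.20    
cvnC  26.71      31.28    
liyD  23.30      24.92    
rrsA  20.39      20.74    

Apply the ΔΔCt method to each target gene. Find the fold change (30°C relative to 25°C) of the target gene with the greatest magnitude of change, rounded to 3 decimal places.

oxhD: ΔΔCt = (25.20−20.74) − (30.00−20.39) = 4.46 − 9.61 = -5.15; fold change = 2^5.15 = 35.506
cvnC: ΔΔCt = (31.28−20.74) − (26.71−20.39) = 10.54 − 6.32 = 4.22; fold change = 2^-4.22 = 0.054
liyD: ΔΔCt = (24.92−20.74) − (23.30−20.39) = 4.18 − 2.91 = 1.27; fold change = 2^-1.27 = 0.415
oxhD has the largest |ΔΔCt| = 5.15.

35.506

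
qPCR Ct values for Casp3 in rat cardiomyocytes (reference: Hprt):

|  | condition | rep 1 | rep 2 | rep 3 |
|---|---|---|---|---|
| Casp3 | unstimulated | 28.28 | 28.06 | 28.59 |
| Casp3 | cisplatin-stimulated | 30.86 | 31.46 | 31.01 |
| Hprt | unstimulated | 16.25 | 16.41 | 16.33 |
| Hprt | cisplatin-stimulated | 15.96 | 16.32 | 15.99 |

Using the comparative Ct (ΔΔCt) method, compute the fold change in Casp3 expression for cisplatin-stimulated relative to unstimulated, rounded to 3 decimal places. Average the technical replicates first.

Mean Ct: Casp3 unstimulated 28.310; Casp3 cisplatin-stimulated 31.110; Hprt unstimulated 16.330; Hprt cisplatin-stimulated 16.090
ΔCt(unstimulated) = 28.310 − 16.330 = 11.980
ΔCt(cisplatin-stimulated) = 31.110 − 16.090 = 15.020
ΔΔCt = 15.020 − 11.980 = 3.040
Fold change = 2^(−3.040) = 0.1216

0.122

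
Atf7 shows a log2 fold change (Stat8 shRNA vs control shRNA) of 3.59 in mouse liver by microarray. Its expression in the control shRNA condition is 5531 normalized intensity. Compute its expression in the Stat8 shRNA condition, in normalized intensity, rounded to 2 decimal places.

66604.16

Fold change = 2^(3.59) = 12.0420
Stat8 shRNA expression = 5531 × 12.0420 = 66604.16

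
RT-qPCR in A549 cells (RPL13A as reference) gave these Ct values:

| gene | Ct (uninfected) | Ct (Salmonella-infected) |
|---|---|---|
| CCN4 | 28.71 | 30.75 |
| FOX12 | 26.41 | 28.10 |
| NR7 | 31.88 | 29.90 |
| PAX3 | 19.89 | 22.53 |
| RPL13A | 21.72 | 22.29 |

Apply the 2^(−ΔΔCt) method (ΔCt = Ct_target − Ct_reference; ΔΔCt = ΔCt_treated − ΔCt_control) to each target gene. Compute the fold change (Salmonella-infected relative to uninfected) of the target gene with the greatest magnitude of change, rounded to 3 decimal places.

CCN4: ΔΔCt = (30.75−22.29) − (28.71−21.72) = 8.46 − 6.99 = 1.47; fold change = 2^-1.47 = 0.361
FOX12: ΔΔCt = (28.10−22.29) − (26.41−21.72) = 5.81 − 4.69 = 1.12; fold change = 2^-1.12 = 0.460
NR7: ΔΔCt = (29.90−22.29) − (31.88−21.72) = 7.61 − 10.16 = -2.55; fold change = 2^2.55 = 5.856
PAX3: ΔΔCt = (22.53−22.29) − (19.89−21.72) = 0.24 − (-1.83) = 2.07; fold change = 2^-2.07 = 0.238
NR7 has the largest |ΔΔCt| = 2.55.

5.856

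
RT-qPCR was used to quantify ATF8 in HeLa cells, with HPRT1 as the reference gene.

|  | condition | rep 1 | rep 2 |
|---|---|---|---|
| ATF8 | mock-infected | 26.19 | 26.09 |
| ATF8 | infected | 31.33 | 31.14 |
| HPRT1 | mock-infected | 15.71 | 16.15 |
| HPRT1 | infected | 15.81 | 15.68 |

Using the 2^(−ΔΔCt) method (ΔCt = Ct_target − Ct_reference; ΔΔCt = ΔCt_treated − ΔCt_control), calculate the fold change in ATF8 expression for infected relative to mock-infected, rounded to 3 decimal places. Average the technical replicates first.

0.026

Mean Ct: ATF8 mock-infected 26.140; ATF8 infected 31.235; HPRT1 mock-infected 15.930; HPRT1 infected 15.745
ΔCt(mock-infected) = 26.140 − 15.930 = 10.210
ΔCt(infected) = 31.235 − 15.745 = 15.490
ΔΔCt = 15.490 − 10.210 = 5.280
Fold change = 2^(−5.280) = 0.0257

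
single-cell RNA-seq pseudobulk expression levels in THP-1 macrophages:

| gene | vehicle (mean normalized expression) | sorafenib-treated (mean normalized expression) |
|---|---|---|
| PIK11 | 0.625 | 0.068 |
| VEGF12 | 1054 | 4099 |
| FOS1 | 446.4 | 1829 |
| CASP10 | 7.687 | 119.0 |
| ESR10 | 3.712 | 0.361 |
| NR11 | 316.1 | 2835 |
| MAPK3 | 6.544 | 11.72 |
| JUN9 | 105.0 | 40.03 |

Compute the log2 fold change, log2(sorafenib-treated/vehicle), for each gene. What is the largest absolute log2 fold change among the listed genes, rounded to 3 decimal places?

log2(0.068/0.625) = -3.200  (PIK11)
log2(4099/1054) = 1.959  (VEGF12)
log2(1829/446.4) = 2.035  (FOS1)
log2(119.0/7.687) = 3.952  (CASP10)
log2(0.361/3.712) = -3.362  (ESR10)
log2(2835/316.1) = 3.165  (NR11)
log2(11.72/6.544) = 0.841  (MAPK3)
log2(40.03/105.0) = -1.391  (JUN9)
The largest magnitude belongs to CASP10.

3.952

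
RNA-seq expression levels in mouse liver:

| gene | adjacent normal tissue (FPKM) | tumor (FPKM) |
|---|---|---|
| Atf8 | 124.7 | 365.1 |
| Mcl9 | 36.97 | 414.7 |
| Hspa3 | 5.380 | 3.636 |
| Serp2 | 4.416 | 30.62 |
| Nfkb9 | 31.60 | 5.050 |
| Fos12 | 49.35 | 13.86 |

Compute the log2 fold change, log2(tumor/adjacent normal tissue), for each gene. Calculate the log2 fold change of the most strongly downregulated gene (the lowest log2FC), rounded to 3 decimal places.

-2.646

log2(365.1/124.7) = 1.550  (Atf8)
log2(414.7/36.97) = 3.488  (Mcl9)
log2(3.636/5.380) = -0.565  (Hspa3)
log2(30.62/4.416) = 2.794  (Serp2)
log2(5.050/31.60) = -2.646  (Nfkb9)
log2(13.86/49.35) = -1.832  (Fos12)
Nfkb9 is most strongly downregulated.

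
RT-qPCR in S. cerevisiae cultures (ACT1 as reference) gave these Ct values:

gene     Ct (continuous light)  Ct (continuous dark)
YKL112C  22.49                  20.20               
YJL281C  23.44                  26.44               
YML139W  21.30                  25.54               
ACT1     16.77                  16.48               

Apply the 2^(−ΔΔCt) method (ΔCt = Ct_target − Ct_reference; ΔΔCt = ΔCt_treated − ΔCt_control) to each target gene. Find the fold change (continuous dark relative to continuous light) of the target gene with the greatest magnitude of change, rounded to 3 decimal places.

YKL112C: ΔΔCt = (20.20−16.48) − (22.49−16.77) = 3.72 − 5.72 = -2.00; fold change = 2^2.00 = 4.000
YJL281C: ΔΔCt = (26.44−16.48) − (23.44−16.77) = 9.96 − 6.67 = 3.29; fold change = 2^-3.29 = 0.102
YML139W: ΔΔCt = (25.54−16.48) − (21.30−16.77) = 9.06 − 4.53 = 4.53; fold change = 2^-4.53 = 0.043
YML139W has the largest |ΔΔCt| = 4.53.

0.043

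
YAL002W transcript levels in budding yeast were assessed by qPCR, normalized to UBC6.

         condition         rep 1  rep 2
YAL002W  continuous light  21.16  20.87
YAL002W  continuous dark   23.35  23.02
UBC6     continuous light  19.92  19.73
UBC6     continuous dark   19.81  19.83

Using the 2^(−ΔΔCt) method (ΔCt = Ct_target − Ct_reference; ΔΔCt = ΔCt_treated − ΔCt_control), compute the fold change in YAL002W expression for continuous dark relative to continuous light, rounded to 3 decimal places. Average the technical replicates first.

0.221

Mean Ct: YAL002W continuous light 21.015; YAL002W continuous dark 23.185; UBC6 continuous light 19.825; UBC6 continuous dark 19.820
ΔCt(continuous light) = 21.015 − 19.825 = 1.190
ΔCt(continuous dark) = 23.185 − 19.820 = 3.365
ΔΔCt = 3.365 − 1.190 = 2.175
Fold change = 2^(−2.175) = 0.2214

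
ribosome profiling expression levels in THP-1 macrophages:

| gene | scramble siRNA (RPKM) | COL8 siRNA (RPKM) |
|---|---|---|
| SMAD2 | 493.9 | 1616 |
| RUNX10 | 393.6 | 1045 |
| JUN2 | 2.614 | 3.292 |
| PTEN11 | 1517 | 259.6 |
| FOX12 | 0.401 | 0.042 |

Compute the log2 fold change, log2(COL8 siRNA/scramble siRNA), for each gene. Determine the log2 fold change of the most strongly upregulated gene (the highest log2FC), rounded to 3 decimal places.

1.710

log2(1616/493.9) = 1.710  (SMAD2)
log2(1045/393.6) = 1.409  (RUNX10)
log2(3.292/2.614) = 0.333  (JUN2)
log2(259.6/1517) = -2.547  (PTEN11)
log2(0.042/0.401) = -3.255  (FOX12)
SMAD2 is most strongly upregulated.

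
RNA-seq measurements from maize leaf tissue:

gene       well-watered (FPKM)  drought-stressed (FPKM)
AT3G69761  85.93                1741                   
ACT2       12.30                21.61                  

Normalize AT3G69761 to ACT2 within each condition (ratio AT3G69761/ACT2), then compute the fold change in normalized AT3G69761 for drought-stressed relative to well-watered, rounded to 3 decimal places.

AT3G69761/ACT2 (well-watered) = 85.93 / 12.30 = 6.9862
AT3G69761/ACT2 (drought-stressed) = 1741 / 21.61 = 80.565
Fold change = 80.565 / 6.9862 = 11.5320

11.532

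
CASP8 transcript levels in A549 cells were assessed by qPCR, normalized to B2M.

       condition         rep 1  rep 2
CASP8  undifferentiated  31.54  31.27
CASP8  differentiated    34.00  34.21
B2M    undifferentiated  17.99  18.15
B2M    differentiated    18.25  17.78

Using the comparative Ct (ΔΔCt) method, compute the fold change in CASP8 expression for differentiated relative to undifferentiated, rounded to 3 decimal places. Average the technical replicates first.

Mean Ct: CASP8 undifferentiated 31.405; CASP8 differentiated 34.105; B2M undifferentiated 18.070; B2M differentiated 18.015
ΔCt(undifferentiated) = 31.405 − 18.070 = 13.335
ΔCt(differentiated) = 34.105 − 18.015 = 16.090
ΔΔCt = 16.090 − 13.335 = 2.755
Fold change = 2^(−2.755) = 0.1481

0.148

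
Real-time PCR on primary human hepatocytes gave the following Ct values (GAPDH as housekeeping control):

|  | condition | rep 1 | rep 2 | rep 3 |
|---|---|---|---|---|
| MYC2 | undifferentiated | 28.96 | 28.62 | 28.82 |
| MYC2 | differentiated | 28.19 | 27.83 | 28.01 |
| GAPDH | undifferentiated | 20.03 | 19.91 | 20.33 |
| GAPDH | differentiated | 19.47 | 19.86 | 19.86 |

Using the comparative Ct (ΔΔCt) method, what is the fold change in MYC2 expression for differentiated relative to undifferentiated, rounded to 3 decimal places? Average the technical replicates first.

Mean Ct: MYC2 undifferentiated 28.800; MYC2 differentiated 28.010; GAPDH undifferentiated 20.090; GAPDH differentiated 19.730
ΔCt(undifferentiated) = 28.800 − 20.090 = 8.710
ΔCt(differentiated) = 28.010 − 19.730 = 8.280
ΔΔCt = 8.280 − 8.710 = -0.430
Fold change = 2^(−(-0.430)) = 2^0.430 = 1.3472

1.347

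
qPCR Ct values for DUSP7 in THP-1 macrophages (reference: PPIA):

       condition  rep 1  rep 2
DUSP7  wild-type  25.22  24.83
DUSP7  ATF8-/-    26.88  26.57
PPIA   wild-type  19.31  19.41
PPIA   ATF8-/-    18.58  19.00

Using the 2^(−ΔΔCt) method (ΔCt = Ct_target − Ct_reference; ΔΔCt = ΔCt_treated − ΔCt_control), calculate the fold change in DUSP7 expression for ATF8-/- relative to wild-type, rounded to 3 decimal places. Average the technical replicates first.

0.207

Mean Ct: DUSP7 wild-type 25.025; DUSP7 ATF8-/- 26.725; PPIA wild-type 19.360; PPIA ATF8-/- 18.790
ΔCt(wild-type) = 25.025 − 19.360 = 5.665
ΔCt(ATF8-/-) = 26.725 − 18.790 = 7.935
ΔΔCt = 7.935 − 5.665 = 2.270
Fold change = 2^(−2.270) = 0.2073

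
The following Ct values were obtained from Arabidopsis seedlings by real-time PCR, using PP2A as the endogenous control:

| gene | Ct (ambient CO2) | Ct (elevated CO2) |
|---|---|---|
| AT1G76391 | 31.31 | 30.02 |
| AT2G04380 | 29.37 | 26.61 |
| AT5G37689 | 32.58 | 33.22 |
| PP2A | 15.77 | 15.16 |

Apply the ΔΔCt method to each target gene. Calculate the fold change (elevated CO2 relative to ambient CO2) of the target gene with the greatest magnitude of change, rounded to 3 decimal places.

AT1G76391: ΔΔCt = (30.02−15.16) − (31.31−15.77) = 14.86 − 15.54 = -0.68; fold change = 2^0.68 = 1.602
AT2G04380: ΔΔCt = (26.61−15.16) − (29.37−15.77) = 11.45 − 13.60 = -2.15; fold change = 2^2.15 = 4.438
AT5G37689: ΔΔCt = (33.22−15.16) − (32.58−15.77) = 18.06 − 16.81 = 1.25; fold change = 2^-1.25 = 0.420
AT2G04380 has the largest |ΔΔCt| = 2.15.

4.438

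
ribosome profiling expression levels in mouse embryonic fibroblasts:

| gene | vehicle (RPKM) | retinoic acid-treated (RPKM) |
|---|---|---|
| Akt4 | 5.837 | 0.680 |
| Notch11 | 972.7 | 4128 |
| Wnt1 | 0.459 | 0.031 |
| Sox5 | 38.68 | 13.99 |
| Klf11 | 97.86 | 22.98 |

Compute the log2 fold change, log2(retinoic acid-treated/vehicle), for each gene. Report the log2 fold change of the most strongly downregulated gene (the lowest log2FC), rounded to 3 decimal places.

log2(0.680/5.837) = -3.102  (Akt4)
log2(4128/972.7) = 2.085  (Notch11)
log2(0.031/0.459) = -3.888  (Wnt1)
log2(13.99/38.68) = -1.467  (Sox5)
log2(22.98/97.86) = -2.090  (Klf11)
Wnt1 is most strongly downregulated.

-3.888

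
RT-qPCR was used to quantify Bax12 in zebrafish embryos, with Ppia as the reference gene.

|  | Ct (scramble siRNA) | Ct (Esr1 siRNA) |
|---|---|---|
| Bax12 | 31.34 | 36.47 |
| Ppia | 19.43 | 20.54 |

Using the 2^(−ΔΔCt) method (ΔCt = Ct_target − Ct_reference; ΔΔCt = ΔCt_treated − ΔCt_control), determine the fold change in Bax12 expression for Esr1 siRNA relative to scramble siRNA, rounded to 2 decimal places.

ΔCt(scramble siRNA) = 31.340 − 19.430 = 11.910
ΔCt(Esr1 siRNA) = 36.470 − 20.540 = 15.930
ΔΔCt = 15.930 − 11.910 = 4.020
Fold change = 2^(−4.020) = 0.062

0.06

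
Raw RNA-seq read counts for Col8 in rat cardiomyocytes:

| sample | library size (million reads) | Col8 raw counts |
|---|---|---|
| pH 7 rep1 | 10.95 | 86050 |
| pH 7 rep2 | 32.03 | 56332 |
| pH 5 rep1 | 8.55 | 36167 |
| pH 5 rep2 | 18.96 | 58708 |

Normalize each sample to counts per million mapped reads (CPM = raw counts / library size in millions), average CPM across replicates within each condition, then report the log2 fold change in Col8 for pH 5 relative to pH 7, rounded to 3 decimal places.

CPM(pH 7 rep1) = 86050 / 10.95 = 7858.4475
CPM(pH 7 rep2) = 56332 / 32.03 = 1758.7262
CPM(pH 5 rep1) = 36167 / 8.55 = 4230.0585
CPM(pH 5 rep2) = 58708 / 18.96 = 3096.4135
mean CPM(pH 7) = 4808.5868; mean CPM(pH 5) = 3663.2360
Fold change = 3663.2360 / 4808.5868 = 0.76181
log2(0.76181) = -0.3925

-0.392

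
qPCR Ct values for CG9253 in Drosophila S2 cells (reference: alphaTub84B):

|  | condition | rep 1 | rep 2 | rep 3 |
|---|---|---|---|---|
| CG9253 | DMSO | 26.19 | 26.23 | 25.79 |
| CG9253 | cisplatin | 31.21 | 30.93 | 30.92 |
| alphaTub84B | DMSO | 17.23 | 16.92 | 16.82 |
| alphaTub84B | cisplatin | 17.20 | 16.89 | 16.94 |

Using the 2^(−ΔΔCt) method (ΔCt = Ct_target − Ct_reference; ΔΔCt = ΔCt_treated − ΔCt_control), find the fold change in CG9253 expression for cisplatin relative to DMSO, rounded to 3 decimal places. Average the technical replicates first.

Mean Ct: CG9253 DMSO 26.070; CG9253 cisplatin 31.020; alphaTub84B DMSO 16.990; alphaTub84B cisplatin 17.010
ΔCt(DMSO) = 26.070 − 16.990 = 9.080
ΔCt(cisplatin) = 31.020 − 17.010 = 14.010
ΔΔCt = 14.010 − 9.080 = 4.930
Fold change = 2^(−4.930) = 0.0328

0.033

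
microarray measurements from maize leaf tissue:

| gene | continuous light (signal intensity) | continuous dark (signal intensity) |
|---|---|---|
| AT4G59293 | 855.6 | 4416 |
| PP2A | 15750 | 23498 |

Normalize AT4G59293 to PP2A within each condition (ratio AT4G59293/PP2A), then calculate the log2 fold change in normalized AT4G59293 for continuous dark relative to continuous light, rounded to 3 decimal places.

1.791

AT4G59293/PP2A (continuous light) = 855.6 / 15750 = 0.054324
AT4G59293/PP2A (continuous dark) = 4416 / 23498 = 0.18793
Fold change = 0.18793 / 0.054324 = 3.4595
log2(3.4595) = 1.7905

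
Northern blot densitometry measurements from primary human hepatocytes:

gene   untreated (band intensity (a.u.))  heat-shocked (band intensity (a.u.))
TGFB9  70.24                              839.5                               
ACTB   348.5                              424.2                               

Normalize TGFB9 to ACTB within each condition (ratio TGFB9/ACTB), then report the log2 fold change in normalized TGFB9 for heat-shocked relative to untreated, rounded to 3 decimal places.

3.296

TGFB9/ACTB (untreated) = 70.24 / 348.5 = 0.20155
TGFB9/ACTB (heat-shocked) = 839.5 / 424.2 = 1.979
Fold change = 1.979 / 0.20155 = 9.8190
log2(9.8190) = 3.2956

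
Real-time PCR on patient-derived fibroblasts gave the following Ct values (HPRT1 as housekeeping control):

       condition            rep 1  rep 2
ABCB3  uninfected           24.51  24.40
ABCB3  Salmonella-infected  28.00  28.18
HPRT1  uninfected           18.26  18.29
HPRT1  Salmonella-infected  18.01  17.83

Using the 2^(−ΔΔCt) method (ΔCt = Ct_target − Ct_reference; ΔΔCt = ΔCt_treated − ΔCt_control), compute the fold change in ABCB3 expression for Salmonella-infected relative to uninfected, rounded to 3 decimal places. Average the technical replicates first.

0.063

Mean Ct: ABCB3 uninfected 24.455; ABCB3 Salmonella-infected 28.090; HPRT1 uninfected 18.275; HPRT1 Salmonella-infected 17.920
ΔCt(uninfected) = 24.455 − 18.275 = 6.180
ΔCt(Salmonella-infected) = 28.090 − 17.920 = 10.170
ΔΔCt = 10.170 − 6.180 = 3.990
Fold change = 2^(−3.990) = 0.0629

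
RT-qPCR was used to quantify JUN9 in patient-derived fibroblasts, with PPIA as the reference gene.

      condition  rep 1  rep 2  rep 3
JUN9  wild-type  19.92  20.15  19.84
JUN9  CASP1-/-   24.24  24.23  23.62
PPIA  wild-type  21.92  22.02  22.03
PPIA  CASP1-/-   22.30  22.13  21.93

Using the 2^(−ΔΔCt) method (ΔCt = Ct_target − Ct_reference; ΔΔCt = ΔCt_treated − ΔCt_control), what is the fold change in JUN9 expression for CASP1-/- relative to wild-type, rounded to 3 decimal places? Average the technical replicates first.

0.066

Mean Ct: JUN9 wild-type 19.970; JUN9 CASP1-/- 24.030; PPIA wild-type 21.990; PPIA CASP1-/- 22.120
ΔCt(wild-type) = 19.970 − 21.990 = -2.020
ΔCt(CASP1-/-) = 24.030 − 22.120 = 1.910
ΔΔCt = 1.910 − (-2.020) = 3.930
Fold change = 2^(−3.930) = 0.0656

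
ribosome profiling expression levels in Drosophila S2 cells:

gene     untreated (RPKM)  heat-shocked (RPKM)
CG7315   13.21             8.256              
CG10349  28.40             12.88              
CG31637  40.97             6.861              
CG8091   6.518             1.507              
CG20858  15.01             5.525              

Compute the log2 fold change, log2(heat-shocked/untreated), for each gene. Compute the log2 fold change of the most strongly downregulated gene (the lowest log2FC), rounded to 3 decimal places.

-2.578

log2(8.256/13.21) = -0.678  (CG7315)
log2(12.88/28.40) = -1.141  (CG10349)
log2(6.861/40.97) = -2.578  (CG31637)
log2(1.507/6.518) = -2.113  (CG8091)
log2(5.525/15.01) = -1.442  (CG20858)
CG31637 is most strongly downregulated.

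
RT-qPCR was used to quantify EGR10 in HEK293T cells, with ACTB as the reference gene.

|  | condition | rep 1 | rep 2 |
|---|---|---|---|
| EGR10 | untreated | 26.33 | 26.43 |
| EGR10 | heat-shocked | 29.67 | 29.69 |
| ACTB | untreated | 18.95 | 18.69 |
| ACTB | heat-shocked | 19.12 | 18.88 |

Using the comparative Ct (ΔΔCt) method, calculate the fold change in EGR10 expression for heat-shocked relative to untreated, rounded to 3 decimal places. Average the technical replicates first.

Mean Ct: EGR10 untreated 26.380; EGR10 heat-shocked 29.680; ACTB untreated 18.820; ACTB heat-shocked 19.000
ΔCt(untreated) = 26.380 − 18.820 = 7.560
ΔCt(heat-shocked) = 29.680 − 19.000 = 10.680
ΔΔCt = 10.680 − 7.560 = 3.120
Fold change = 2^(−3.120) = 0.1150

0.115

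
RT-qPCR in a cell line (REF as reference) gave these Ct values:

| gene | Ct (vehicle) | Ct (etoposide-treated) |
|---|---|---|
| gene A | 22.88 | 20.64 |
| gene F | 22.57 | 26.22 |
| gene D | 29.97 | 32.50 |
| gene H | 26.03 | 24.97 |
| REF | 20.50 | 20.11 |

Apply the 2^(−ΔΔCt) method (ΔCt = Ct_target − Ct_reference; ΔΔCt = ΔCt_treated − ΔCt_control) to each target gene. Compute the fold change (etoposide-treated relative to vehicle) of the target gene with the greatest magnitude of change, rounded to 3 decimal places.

gene A: ΔΔCt = (20.64−20.11) − (22.88−20.50) = 0.53 − 2.38 = -1.85; fold change = 2^1.85 = 3.605
gene F: ΔΔCt = (26.22−20.11) − (22.57−20.50) = 6.11 − 2.07 = 4.04; fold change = 2^-4.04 = 0.061
gene D: ΔΔCt = (32.50−20.11) − (29.97−20.50) = 12.39 − 9.47 = 2.92; fold change = 2^-2.92 = 0.132
gene H: ΔΔCt = (24.97−20.11) − (26.03−20.50) = 4.86 − 5.53 = -0.67; fold change = 2^0.67 = 1.591
gene F has the largest |ΔΔCt| = 4.04.

0.061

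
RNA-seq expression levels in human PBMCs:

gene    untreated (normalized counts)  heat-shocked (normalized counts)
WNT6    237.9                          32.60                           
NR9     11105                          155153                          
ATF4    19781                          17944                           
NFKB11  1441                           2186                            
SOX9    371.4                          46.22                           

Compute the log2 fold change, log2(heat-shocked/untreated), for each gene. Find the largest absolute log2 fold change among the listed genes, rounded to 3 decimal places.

log2(32.60/237.9) = -2.867  (WNT6)
log2(155153/11105) = 3.804  (NR9)
log2(17944/19781) = -0.141  (ATF4)
log2(2186/1441) = 0.601  (NFKB11)
log2(46.22/371.4) = -3.006  (SOX9)
The largest magnitude belongs to NR9.

3.804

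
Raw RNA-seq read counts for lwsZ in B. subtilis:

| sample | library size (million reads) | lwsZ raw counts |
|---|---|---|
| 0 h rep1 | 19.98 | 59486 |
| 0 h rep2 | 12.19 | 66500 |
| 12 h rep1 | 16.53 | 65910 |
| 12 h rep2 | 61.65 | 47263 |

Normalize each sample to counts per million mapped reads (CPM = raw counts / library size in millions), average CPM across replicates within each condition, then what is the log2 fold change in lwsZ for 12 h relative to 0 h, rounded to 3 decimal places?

CPM(0 h rep1) = 59486 / 19.98 = 2977.2773
CPM(0 h rep2) = 66500 / 12.19 = 5455.2912
CPM(12 h rep1) = 65910 / 16.53 = 3987.2958
CPM(12 h rep2) = 47263 / 61.65 = 766.6342
mean CPM(0 h) = 4216.2842; mean CPM(12 h) = 2376.9650
Fold change = 2376.9650 / 4216.2842 = 0.56376
log2(0.56376) = -0.8269

-0.827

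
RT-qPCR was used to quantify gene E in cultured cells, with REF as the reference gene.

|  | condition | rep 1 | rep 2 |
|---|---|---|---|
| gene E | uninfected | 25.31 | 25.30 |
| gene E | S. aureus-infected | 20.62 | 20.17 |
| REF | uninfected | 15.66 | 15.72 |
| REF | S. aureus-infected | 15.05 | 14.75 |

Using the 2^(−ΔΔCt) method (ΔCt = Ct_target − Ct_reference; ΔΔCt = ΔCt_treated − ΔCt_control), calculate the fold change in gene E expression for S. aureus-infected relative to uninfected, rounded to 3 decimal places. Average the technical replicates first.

Mean Ct: gene E uninfected 25.305; gene E S. aureus-infected 20.395; REF uninfected 15.690; REF S. aureus-infected 14.900
ΔCt(uninfected) = 25.305 − 15.690 = 9.615
ΔCt(S. aureus-infected) = 20.395 − 14.900 = 5.495
ΔΔCt = 5.495 − 9.615 = -4.120
Fold change = 2^(−(-4.120)) = 2^4.120 = 17.3878

17.388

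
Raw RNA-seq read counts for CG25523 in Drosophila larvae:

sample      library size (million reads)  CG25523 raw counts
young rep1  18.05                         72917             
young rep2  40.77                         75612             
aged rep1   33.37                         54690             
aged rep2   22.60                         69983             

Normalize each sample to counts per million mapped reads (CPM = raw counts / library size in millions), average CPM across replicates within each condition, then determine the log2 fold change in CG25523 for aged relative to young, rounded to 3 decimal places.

-0.316

CPM(young rep1) = 72917 / 18.05 = 4039.7230
CPM(young rep2) = 75612 / 40.77 = 1854.5990
CPM(aged rep1) = 54690 / 33.37 = 1638.8972
CPM(aged rep2) = 69983 / 22.60 = 3096.5929
mean CPM(young) = 2947.1610; mean CPM(aged) = 2367.7451
Fold change = 2367.7451 / 2947.1610 = 0.80340
log2(0.80340) = -0.3158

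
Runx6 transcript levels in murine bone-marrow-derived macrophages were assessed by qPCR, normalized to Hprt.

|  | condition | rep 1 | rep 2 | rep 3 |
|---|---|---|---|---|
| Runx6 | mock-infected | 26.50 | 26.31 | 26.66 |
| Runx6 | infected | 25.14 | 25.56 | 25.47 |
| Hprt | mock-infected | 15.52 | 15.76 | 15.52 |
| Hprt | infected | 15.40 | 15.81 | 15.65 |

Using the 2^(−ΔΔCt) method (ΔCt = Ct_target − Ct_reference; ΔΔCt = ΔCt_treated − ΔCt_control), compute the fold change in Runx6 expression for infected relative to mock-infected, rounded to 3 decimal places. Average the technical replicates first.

Mean Ct: Runx6 mock-infected 26.490; Runx6 infected 25.390; Hprt mock-infected 15.600; Hprt infected 15.620
ΔCt(mock-infected) = 26.490 − 15.600 = 10.890
ΔCt(infected) = 25.390 − 15.620 = 9.770
ΔΔCt = 9.770 − 10.890 = -1.120
Fold change = 2^(−(-1.120)) = 2^1.120 = 2.1735

2.173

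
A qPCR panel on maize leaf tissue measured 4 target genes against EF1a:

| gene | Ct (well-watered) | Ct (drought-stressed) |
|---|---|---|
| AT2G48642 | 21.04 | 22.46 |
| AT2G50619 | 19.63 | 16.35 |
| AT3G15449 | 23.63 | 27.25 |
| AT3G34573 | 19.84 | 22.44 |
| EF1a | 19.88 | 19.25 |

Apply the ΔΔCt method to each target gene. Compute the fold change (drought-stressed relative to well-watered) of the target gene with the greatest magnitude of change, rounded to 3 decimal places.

AT2G48642: ΔΔCt = (22.46−19.25) − (21.04−19.88) = 3.21 − 1.16 = 2.05; fold change = 2^-2.05 = 0.241
AT2G50619: ΔΔCt = (16.35−19.25) − (19.63−19.88) = -2.90 − (-0.25) = -2.65; fold change = 2^2.65 = 6.277
AT3G15449: ΔΔCt = (27.25−19.25) − (23.63−19.88) = 8.00 − 3.75 = 4.25; fold change = 2^-4.25 = 0.053
AT3G34573: ΔΔCt = (22.44−19.25) − (19.84−19.88) = 3.19 − (-0.04) = 3.23; fold change = 2^-3.23 = 0.107
AT3G15449 has the largest |ΔΔCt| = 4.25.

0.053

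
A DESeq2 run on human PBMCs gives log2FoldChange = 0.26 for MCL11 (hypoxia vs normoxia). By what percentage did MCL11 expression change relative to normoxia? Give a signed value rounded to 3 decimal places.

19.748%

Fold change = 2^(0.26) = 1.1975
Percent change = (FC − 1) × 100% = (1.1975 − 1) × 100 = 19.748%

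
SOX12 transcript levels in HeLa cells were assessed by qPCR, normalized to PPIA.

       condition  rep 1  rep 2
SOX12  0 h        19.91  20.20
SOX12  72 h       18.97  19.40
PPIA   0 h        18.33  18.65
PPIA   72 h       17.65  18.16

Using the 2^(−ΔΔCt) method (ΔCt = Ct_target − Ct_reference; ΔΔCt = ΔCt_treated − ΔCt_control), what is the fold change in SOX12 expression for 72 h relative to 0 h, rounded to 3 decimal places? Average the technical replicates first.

1.218

Mean Ct: SOX12 0 h 20.055; SOX12 72 h 19.185; PPIA 0 h 18.490; PPIA 72 h 17.905
ΔCt(0 h) = 20.055 − 18.490 = 1.565
ΔCt(72 h) = 19.185 − 17.905 = 1.280
ΔΔCt = 1.280 − 1.565 = -0.285
Fold change = 2^(−(-0.285)) = 2^0.285 = 1.2184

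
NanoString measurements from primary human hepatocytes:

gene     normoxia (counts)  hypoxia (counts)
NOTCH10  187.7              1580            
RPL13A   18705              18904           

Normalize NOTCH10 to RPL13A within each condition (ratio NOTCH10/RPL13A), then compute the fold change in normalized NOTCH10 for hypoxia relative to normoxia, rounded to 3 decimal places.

8.329

NOTCH10/RPL13A (normoxia) = 187.7 / 18705 = 0.010035
NOTCH10/RPL13A (hypoxia) = 1580 / 18904 = 0.08358
Fold change = 0.08358 / 0.010035 = 8.3291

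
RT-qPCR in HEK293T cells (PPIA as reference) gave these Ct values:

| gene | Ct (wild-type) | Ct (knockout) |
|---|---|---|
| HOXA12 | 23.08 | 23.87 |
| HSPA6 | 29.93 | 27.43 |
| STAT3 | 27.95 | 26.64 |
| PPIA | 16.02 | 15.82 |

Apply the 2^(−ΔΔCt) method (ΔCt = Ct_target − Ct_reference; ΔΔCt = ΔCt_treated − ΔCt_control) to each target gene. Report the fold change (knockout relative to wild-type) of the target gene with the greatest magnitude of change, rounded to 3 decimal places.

HOXA12: ΔΔCt = (23.87−15.82) − (23.08−16.02) = 8.05 − 7.06 = 0.99; fold change = 2^-0.99 = 0.503
HSPA6: ΔΔCt = (27.43−15.82) − (29.93−16.02) = 11.61 − 13.91 = -2.30; fold change = 2^2.30 = 4.925
STAT3: ΔΔCt = (26.64−15.82) − (27.95−16.02) = 10.82 − 11.93 = -1.11; fold change = 2^1.11 = 2.158
HSPA6 has the largest |ΔΔCt| = 2.30.

4.925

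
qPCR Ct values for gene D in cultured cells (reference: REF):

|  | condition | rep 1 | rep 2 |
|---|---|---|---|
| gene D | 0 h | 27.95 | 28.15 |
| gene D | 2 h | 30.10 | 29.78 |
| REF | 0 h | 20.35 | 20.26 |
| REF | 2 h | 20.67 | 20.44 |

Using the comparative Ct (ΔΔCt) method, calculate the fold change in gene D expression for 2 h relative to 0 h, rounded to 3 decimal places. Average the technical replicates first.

Mean Ct: gene D 0 h 28.050; gene D 2 h 29.940; REF 0 h 20.305; REF 2 h 20.555
ΔCt(0 h) = 28.050 − 20.305 = 7.745
ΔCt(2 h) = 29.940 − 20.555 = 9.385
ΔΔCt = 9.385 − 7.745 = 1.640
Fold change = 2^(−1.640) = 0.3209

0.321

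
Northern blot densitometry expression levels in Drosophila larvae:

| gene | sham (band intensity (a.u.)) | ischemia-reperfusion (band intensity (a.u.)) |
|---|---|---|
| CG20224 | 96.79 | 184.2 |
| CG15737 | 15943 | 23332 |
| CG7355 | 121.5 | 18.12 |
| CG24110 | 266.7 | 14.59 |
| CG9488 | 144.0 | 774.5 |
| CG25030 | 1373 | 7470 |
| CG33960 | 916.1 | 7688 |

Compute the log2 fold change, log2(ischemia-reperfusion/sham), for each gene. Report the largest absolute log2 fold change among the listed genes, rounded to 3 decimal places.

log2(184.2/96.79) = 0.928  (CG20224)
log2(23332/15943) = 0.549  (CG15737)
log2(18.12/121.5) = -2.745  (CG7355)
log2(14.59/266.7) = -4.192  (CG24110)
log2(774.5/144.0) = 2.427  (CG9488)
log2(7470/1373) = 2.444  (CG25030)
log2(7688/916.1) = 3.069  (CG33960)
The largest magnitude belongs to CG24110.

4.192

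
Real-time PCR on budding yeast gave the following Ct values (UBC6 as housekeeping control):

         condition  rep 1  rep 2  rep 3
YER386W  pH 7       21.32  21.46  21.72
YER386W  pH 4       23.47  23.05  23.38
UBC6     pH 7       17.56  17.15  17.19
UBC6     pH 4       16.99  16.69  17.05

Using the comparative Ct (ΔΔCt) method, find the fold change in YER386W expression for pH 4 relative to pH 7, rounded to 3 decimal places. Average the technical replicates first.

0.219

Mean Ct: YER386W pH 7 21.500; YER386W pH 4 23.300; UBC6 pH 7 17.300; UBC6 pH 4 16.910
ΔCt(pH 7) = 21.500 − 17.300 = 4.200
ΔCt(pH 4) = 23.300 − 16.910 = 6.390
ΔΔCt = 6.390 − 4.200 = 2.190
Fold change = 2^(−2.190) = 0.2192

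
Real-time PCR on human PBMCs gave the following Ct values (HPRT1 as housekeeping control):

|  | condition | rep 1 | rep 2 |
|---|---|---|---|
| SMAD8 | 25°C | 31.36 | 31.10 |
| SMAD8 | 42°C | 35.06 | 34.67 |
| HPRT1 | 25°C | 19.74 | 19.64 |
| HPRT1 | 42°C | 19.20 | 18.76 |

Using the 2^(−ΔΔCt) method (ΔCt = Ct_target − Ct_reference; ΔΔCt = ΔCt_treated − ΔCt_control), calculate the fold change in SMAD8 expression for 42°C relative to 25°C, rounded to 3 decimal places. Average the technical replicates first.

Mean Ct: SMAD8 25°C 31.230; SMAD8 42°C 34.865; HPRT1 25°C 19.690; HPRT1 42°C 18.980
ΔCt(25°C) = 31.230 − 19.690 = 11.540
ΔCt(42°C) = 34.865 − 18.980 = 15.885
ΔΔCt = 15.885 − 11.540 = 4.345
Fold change = 2^(−4.345) = 0.0492

0.049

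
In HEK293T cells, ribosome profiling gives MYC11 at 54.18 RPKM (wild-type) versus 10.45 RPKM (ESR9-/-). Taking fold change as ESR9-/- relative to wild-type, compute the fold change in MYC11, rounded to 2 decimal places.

Fold change = 10.45 / 54.18 = 0.193
MYC11 is downregulated.

0.19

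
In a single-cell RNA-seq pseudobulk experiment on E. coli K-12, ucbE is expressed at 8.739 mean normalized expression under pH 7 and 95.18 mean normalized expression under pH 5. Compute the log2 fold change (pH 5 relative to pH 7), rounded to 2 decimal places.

Fold change = 95.18 / 8.739 = 10.8914
log2(10.8914) = 3.445

3.45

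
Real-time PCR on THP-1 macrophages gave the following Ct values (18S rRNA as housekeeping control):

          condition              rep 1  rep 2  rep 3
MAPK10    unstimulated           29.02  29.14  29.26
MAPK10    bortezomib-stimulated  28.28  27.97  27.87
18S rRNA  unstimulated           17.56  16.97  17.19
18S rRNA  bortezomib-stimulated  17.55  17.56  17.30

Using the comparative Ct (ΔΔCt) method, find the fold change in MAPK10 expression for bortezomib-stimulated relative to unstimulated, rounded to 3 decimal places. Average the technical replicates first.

2.514

Mean Ct: MAPK10 unstimulated 29.140; MAPK10 bortezomib-stimulated 28.040; 18S rRNA unstimulated 17.240; 18S rRNA bortezomib-stimulated 17.470
ΔCt(unstimulated) = 29.140 − 17.240 = 11.900
ΔCt(bortezomib-stimulated) = 28.040 − 17.470 = 10.570
ΔΔCt = 10.570 − 11.900 = -1.330
Fold change = 2^(−(-1.330)) = 2^1.330 = 2.5140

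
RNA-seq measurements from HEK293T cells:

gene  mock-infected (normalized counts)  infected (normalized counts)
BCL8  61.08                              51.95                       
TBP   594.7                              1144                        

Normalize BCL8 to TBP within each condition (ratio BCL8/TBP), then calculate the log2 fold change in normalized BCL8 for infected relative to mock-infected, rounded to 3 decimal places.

-1.177

BCL8/TBP (mock-infected) = 61.08 / 594.7 = 0.10271
BCL8/TBP (infected) = 51.95 / 1144 = 0.045411
Fold change = 0.045411 / 0.10271 = 0.4421
log2(0.4421) = -1.1774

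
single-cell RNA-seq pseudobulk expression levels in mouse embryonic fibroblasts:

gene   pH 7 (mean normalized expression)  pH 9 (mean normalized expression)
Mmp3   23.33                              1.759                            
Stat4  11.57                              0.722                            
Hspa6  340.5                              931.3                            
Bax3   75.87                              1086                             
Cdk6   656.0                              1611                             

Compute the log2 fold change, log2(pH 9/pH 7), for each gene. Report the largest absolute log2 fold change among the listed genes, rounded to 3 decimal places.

4.002

log2(1.759/23.33) = -3.729  (Mmp3)
log2(0.722/11.57) = -4.002  (Stat4)
log2(931.3/340.5) = 1.452  (Hspa6)
log2(1086/75.87) = 3.839  (Bax3)
log2(1611/656.0) = 1.296  (Cdk6)
The largest magnitude belongs to Stat4.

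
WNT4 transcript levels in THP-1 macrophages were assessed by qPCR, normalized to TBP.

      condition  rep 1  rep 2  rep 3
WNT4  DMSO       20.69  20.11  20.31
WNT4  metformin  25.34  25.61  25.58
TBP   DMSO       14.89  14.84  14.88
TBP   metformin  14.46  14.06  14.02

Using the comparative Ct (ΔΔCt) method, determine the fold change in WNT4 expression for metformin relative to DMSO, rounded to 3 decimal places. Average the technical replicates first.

0.018

Mean Ct: WNT4 DMSO 20.370; WNT4 metformin 25.510; TBP DMSO 14.870; TBP metformin 14.180
ΔCt(DMSO) = 20.370 − 14.870 = 5.500
ΔCt(metformin) = 25.510 − 14.180 = 11.330
ΔΔCt = 11.330 − 5.500 = 5.830
Fold change = 2^(−5.830) = 0.0176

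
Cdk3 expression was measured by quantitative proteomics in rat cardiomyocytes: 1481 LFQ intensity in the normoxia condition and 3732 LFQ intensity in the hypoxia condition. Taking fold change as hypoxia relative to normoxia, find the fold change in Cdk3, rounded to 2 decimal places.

Fold change = 3732 / 1481 = 2.520
Cdk3 is upregulated.

2.52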